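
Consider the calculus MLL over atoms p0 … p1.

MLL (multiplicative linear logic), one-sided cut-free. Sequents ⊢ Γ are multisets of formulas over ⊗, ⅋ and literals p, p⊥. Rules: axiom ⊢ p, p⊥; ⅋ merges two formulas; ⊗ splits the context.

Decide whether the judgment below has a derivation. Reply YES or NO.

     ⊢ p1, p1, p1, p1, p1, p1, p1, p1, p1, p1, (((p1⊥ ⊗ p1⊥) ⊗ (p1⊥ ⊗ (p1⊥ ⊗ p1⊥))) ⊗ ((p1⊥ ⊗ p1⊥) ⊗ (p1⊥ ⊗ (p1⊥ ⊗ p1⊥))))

Proof tree:
[⊗]  ⊢ p1, p1, p1, p1, p1, p1, p1, p1, p1, p1, (((p1⊥ ⊗ p1⊥) ⊗ (p1⊥ ⊗ (p1⊥ ⊗ p1⊥))) ⊗ ((p1⊥ ⊗ p1⊥) ⊗ (p1⊥ ⊗ (p1⊥ ⊗ p1⊥))))
  [⊗]  ⊢ p1, p1, p1, p1, p1, ((p1⊥ ⊗ p1⊥) ⊗ (p1⊥ ⊗ (p1⊥ ⊗ p1⊥)))
    [⊗]  ⊢ p1, p1, (p1⊥ ⊗ p1⊥)
      [Ax]  ⊢ p1, p1⊥
      [Ax]  ⊢ p1, p1⊥
    [⊗]  ⊢ p1, p1, p1, (p1⊥ ⊗ (p1⊥ ⊗ p1⊥))
      [Ax]  ⊢ p1, p1⊥
      [⊗]  ⊢ p1, p1, (p1⊥ ⊗ p1⊥)
        [Ax]  ⊢ p1, p1⊥
        [Ax]  ⊢ p1, p1⊥
  [⊗]  ⊢ p1, p1, p1, p1, p1, ((p1⊥ ⊗ p1⊥) ⊗ (p1⊥ ⊗ (p1⊥ ⊗ p1⊥)))
    [⊗]  ⊢ p1, p1, (p1⊥ ⊗ p1⊥)
      [Ax]  ⊢ p1, p1⊥
      [Ax]  ⊢ p1, p1⊥
    [⊗]  ⊢ p1, p1, p1, (p1⊥ ⊗ (p1⊥ ⊗ p1⊥))
      [Ax]  ⊢ p1, p1⊥
      [⊗]  ⊢ p1, p1, (p1⊥ ⊗ p1⊥)
        [Ax]  ⊢ p1, p1⊥
        [Ax]  ⊢ p1, p1⊥

Result: YES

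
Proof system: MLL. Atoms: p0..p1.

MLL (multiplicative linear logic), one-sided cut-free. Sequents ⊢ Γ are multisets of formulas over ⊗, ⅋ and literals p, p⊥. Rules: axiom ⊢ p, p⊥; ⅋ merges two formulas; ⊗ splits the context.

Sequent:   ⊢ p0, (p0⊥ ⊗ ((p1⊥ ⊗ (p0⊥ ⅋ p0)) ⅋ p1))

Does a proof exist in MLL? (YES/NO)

Derivation (root first):
[⊗]  ⊢ p0, (p0⊥ ⊗ ((p1⊥ ⊗ (p0⊥ ⅋ p0)) ⅋ p1))
  [Ax]  ⊢ p0, p0⊥
  [⅋]  ⊢ ((p1⊥ ⊗ (p0⊥ ⅋ p0)) ⅋ p1)
    [⊗]  ⊢ p1, (p1⊥ ⊗ (p0⊥ ⅋ p0))
      [Ax]  ⊢ p1, p1⊥
      [⅋]  ⊢ (p0⊥ ⅋ p0)
        [Ax]  ⊢ p0, p0⊥

Result: YES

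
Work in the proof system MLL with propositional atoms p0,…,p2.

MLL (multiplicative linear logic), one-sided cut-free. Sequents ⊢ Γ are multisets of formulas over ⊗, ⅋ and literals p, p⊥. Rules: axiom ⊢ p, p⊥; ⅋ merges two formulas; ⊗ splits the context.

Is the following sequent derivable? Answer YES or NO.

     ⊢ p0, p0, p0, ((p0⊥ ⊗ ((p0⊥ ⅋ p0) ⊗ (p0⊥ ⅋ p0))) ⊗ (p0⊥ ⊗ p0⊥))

Proof tree:
[⊗]  ⊢ p0, p0, p0, ((p0⊥ ⊗ ((p0⊥ ⅋ p0) ⊗ (p0⊥ ⅋ p0))) ⊗ (p0⊥ ⊗ p0⊥))
  [⊗]  ⊢ p0, (p0⊥ ⊗ ((p0⊥ ⅋ p0) ⊗ (p0⊥ ⅋ p0)))
    [Ax]  ⊢ p0, p0⊥
    [⊗]  ⊢ ((p0⊥ ⅋ p0) ⊗ (p0⊥ ⅋ p0))
      [⅋]  ⊢ (p0⊥ ⅋ p0)
        [Ax]  ⊢ p0, p0⊥
      [⅋]  ⊢ (p0⊥ ⅋ p0)
        [Ax]  ⊢ p0, p0⊥
  [⊗]  ⊢ p0, p0, (p0⊥ ⊗ p0⊥)
    [Ax]  ⊢ p0, p0⊥
    [Ax]  ⊢ p0, p0⊥

Result: YES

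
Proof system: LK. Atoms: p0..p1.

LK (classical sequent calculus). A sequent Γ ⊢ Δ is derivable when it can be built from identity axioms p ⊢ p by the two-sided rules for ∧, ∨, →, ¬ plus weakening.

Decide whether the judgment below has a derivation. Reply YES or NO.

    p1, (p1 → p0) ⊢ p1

Derivation (root first):
[→L] p1, (p1 → p0) ⊢ p1
  [Ax] p1 ⊢ p1
  [WL] p1, p0 ⊢ p1
    [Ax] p1 ⊢ p1

Result: YES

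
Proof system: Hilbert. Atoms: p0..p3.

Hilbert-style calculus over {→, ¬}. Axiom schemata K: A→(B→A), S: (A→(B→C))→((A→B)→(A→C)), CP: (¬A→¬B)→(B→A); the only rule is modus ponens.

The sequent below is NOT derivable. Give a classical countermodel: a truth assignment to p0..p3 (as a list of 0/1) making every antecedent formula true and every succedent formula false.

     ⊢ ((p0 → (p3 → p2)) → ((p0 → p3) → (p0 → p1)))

Search for a countermodel by truth-table:
  v=0000: Γ:[] Δ:[((p0 → (p3 → p2)) → ((p0 → p3) → (p0 → p1)))=T] refutes=False
  v=0001: Γ:[] Δ:[((p0 → (p3 → p2)) → ((p0 → p3) → (p0 → p1)))=T] refutes=False
  v=0010: Γ:[] Δ:[((p0 → (p3 → p2)) → ((p0 → p3) → (p0 → p1)))=T] refutes=False
  v=0011: Γ:[] Δ:[((p0 → (p3 → p2)) → ((p0 → p3) → (p0 → p1)))=T] refutes=False
  v=0100: Γ:[] Δ:[((p0 → (p3 → p2)) → ((p0 → p3) → (p0 → p1)))=T] refutes=False
  v=0101: Γ:[] Δ:[((p0 → (p3 → p2)) → ((p0 → p3) → (p0 → p1)))=T] refutes=False
  v=0110: Γ:[] Δ:[((p0 → (p3 → p2)) → ((p0 → p3) → (p0 → p1)))=T] refutes=False
  v=0111: Γ:[] Δ:[((p0 → (p3 → p2)) → ((p0 → p3) → (p0 → p1)))=T] refutes=False
  v=1000: Γ:[] Δ:[((p0 → (p3 → p2)) → ((p0 → p3) → (p0 → p1)))=T] refutes=False
  v=1001: Γ:[] Δ:[((p0 → (p3 → p2)) → ((p0 → p3) → (p0 → p1)))=T] refutes=False
  v=1010: Γ:[] Δ:[((p0 → (p3 → p2)) → ((p0 → p3) → (p0 → p1)))=T] refutes=False
  v=1011: Γ:[] Δ:[((p0 → (p3 → p2)) → ((p0 → p3) → (p0 → p1)))=F] refutes=True  ← countermodel

Result: [1, 0, 1, 1]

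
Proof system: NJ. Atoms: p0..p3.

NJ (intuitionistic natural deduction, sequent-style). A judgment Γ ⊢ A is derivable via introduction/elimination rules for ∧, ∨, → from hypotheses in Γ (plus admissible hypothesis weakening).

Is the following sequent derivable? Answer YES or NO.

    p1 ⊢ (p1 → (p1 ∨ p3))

Derivation trace:
[→I] p1 ⊢ (p1 → (p1 ∨ p3))
  [∨I₁] p1, p1 ⊢ (p1 ∨ p3)
    [Wk] p1, p1 ⊢ p1
      [Ax] p1 ⊢ p1

Result: YES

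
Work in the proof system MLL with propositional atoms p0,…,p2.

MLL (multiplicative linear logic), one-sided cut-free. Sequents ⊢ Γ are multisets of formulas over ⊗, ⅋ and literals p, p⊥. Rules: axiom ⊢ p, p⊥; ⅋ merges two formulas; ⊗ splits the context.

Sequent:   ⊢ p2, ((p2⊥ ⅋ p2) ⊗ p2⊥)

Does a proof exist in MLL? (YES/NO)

Derivation trace:
[⊗]  ⊢ p2, ((p2⊥ ⅋ p2) ⊗ p2⊥)
  [⅋]  ⊢ (p2⊥ ⅋ p2)
    [Ax]  ⊢ p2, p2⊥
  [Ax]  ⊢ p2, p2⊥

Result: YES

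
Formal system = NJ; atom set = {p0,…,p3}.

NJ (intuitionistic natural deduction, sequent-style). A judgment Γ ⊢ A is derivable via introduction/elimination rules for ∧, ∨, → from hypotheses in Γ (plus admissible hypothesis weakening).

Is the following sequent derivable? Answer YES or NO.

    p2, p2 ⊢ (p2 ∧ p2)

Derivation (root first):
[Wk] p2, p2 ⊢ (p2 ∧ p2)
  [∧I] p2 ⊢ (p2 ∧ p2)
    [Ax] p2 ⊢ p2
    [Ax] p2 ⊢ p2

Result: YES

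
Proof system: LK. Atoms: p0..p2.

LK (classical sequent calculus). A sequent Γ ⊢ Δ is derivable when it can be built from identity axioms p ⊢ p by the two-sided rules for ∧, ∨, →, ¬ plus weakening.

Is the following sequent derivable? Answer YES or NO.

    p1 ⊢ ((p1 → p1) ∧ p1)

Derivation (root first):
[∧R] p1 ⊢ ((p1 → p1) ∧ p1)
  [→R]  ⊢ (p1 → p1)
    [Ax] p1 ⊢ p1
  [Ax] p1 ⊢ p1

Result: YES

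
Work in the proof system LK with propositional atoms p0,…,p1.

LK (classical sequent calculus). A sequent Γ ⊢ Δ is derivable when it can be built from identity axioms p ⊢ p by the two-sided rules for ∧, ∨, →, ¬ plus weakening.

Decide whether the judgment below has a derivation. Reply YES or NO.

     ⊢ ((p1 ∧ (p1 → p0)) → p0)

Proof tree:
[→R]  ⊢ ((p1 ∧ (p1 → p0)) → p0)
  [∧L] (p1 ∧ (p1 → p0)) ⊢ p0
    [→L] p1, (p1 → p0) ⊢ p0
      [Ax] p1 ⊢ p1
      [Ax] p0 ⊢ p0

Result: YES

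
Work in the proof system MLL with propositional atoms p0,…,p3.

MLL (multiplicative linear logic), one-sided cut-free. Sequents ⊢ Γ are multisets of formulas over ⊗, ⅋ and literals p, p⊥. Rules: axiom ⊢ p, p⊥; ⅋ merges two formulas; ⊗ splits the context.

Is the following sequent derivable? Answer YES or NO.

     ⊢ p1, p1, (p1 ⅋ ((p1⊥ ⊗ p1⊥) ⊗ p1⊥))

Derivation trace:
[⅋]  ⊢ p1, p1, (p1 ⅋ ((p1⊥ ⊗ p1⊥) ⊗ p1⊥))
  [⊗]  ⊢ p1, p1, p1, ((p1⊥ ⊗ p1⊥) ⊗ p1⊥)
    [⊗]  ⊢ p1, p1, (p1⊥ ⊗ p1⊥)
      [Ax]  ⊢ p1, p1⊥
      [Ax]  ⊢ p1, p1⊥
    [Ax]  ⊢ p1, p1⊥

Result: YES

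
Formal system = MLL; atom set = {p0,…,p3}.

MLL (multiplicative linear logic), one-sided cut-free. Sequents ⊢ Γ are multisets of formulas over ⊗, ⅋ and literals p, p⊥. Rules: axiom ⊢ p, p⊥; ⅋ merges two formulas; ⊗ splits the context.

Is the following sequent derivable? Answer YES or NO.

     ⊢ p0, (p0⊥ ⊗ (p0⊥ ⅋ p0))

Derivation trace:
[⊗]  ⊢ p0, (p0⊥ ⊗ (p0⊥ ⅋ p0))
  [Ax]  ⊢ p0, p0⊥
  [⅋]  ⊢ (p0⊥ ⅋ p0)
    [Ax]  ⊢ p0, p0⊥

Result: YES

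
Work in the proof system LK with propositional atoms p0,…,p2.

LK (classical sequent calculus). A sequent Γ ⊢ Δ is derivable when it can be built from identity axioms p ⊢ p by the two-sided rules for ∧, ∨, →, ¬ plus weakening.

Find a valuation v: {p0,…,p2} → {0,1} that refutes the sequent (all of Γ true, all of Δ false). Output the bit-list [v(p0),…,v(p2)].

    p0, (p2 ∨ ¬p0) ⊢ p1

Enumerate valuations to refute Γ ⊢ Δ:
  v=000: Γ:[p0=F, (p2 ∨ ¬p0)=T] Δ:[p1=F] refutes=False
  v=001: Γ:[p0=F, (p2 ∨ ¬p0)=T] Δ:[p1=F] refutes=False
  v=010: Γ:[p0=F, (p2 ∨ ¬p0)=T] Δ:[p1=T] refutes=False
  v=011: Γ:[p0=F, (p2 ∨ ¬p0)=T] Δ:[p1=T] refutes=False
  v=100: Γ:[p0=T, (p2 ∨ ¬p0)=F] Δ:[p1=F] refutes=False
  v=101: Γ:[p0=T, (p2 ∨ ¬p0)=T] Δ:[p1=F] refutes=True  ← countermodel

Result: [1, 0, 1]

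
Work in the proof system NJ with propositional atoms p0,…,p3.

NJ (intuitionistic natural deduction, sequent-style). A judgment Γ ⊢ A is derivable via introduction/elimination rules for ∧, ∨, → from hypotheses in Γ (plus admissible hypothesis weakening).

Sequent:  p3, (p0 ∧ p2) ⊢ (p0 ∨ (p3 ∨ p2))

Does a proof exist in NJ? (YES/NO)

Proof tree:
[∨I₂] p3, (p0 ∧ p2) ⊢ (p0 ∨ (p3 ∨ p2))
  [Wk] p3, (p0 ∧ p2) ⊢ (p3 ∨ p2)
    [∨I₁] p3 ⊢ (p3 ∨ p2)
      [Ax] p3 ⊢ p3

Result: YES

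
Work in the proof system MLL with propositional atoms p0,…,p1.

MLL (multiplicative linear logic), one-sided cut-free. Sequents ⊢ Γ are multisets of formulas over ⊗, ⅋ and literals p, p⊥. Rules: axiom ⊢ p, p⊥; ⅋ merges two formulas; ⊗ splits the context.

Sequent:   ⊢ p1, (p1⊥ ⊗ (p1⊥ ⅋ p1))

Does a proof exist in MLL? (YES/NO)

Derivation trace:
[⊗]  ⊢ p1, (p1⊥ ⊗ (p1⊥ ⅋ p1))
  [Ax]  ⊢ p1, p1⊥
  [⅋]  ⊢ (p1⊥ ⅋ p1)
    [Ax]  ⊢ p1, p1⊥

Result: YES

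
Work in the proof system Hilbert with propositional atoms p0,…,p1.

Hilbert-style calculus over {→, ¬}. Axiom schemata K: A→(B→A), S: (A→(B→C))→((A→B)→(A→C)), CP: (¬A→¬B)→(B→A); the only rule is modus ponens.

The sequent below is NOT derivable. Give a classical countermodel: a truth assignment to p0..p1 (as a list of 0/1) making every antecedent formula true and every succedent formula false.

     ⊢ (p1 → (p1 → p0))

Enumerate valuations to refute Γ ⊢ Δ:
  v=00: Γ:[] Δ:[(p1 → (p1 → p0))=T] refutes=False
  v=01: Γ:[] Δ:[(p1 → (p1 → p0))=F] refutes=True  ← countermodel

Result: [0, 1]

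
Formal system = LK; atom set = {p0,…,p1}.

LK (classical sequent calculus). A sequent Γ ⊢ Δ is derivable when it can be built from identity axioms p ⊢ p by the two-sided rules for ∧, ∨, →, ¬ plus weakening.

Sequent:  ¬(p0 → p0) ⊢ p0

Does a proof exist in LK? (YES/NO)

Derivation (root first):
[WR] ¬(p0 → p0) ⊢ p0
  [¬L] ¬(p0 → p0) ⊢ 
    [→R]  ⊢ (p0 → p0)
      [Ax] p0 ⊢ p0

Result: YES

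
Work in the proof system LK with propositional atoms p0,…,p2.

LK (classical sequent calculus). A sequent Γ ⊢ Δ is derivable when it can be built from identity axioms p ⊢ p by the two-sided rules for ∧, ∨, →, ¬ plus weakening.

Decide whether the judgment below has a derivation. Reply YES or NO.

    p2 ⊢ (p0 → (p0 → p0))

Proof tree:
[→R] p2 ⊢ (p0 → (p0 → p0))
  [→R] p2, p0 ⊢ (p0 → p0)
    [WL] p0, p2, p0 ⊢ p0
      [WL] p0, p2 ⊢ p0
        [Ax] p0 ⊢ p0

Result: YES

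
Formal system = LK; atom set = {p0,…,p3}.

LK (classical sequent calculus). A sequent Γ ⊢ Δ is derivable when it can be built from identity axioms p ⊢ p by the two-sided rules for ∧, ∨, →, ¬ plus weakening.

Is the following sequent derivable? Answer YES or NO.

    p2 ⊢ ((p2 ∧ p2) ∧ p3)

Search for a countermodel by truth-table:
  v=0000: Γ:[p2=F] Δ:[((p2 ∧ p2) ∧ p3)=F] refutes=False
  v=0001: Γ:[p2=F] Δ:[((p2 ∧ p2) ∧ p3)=F] refutes=False
  v=0010: Γ:[p2=T] Δ:[((p2 ∧ p2) ∧ p3)=F] refutes=True  ← countermodel

Result: NO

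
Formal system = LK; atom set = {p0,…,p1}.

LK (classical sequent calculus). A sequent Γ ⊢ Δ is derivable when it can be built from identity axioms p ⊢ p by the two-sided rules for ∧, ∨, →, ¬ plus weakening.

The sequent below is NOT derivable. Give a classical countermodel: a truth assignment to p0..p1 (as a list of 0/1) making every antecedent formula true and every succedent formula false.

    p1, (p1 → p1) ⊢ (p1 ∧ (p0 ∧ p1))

Truth-table refutation:
  v=00: Γ:[p1=F, (p1 → p1)=T] Δ:[(p1 ∧ (p0 ∧ p1))=F] refutes=False
  v=01: Γ:[p1=T, (p1 → p1)=T] Δ:[(p1 ∧ (p0 ∧ p1))=F] refutes=True  ← countermodel

Result: [0, 1]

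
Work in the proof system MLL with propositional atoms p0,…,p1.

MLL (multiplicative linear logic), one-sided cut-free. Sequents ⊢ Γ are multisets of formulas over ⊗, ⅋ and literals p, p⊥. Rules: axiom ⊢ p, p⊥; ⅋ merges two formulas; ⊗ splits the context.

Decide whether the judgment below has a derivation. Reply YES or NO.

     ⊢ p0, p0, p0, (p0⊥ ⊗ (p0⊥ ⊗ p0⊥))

Proof tree:
[⊗]  ⊢ p0, p0, p0, (p0⊥ ⊗ (p0⊥ ⊗ p0⊥))
  [Ax]  ⊢ p0, p0⊥
  [⊗]  ⊢ p0, p0, (p0⊥ ⊗ p0⊥)
    [Ax]  ⊢ p0, p0⊥
    [Ax]  ⊢ p0, p0⊥

Result: YES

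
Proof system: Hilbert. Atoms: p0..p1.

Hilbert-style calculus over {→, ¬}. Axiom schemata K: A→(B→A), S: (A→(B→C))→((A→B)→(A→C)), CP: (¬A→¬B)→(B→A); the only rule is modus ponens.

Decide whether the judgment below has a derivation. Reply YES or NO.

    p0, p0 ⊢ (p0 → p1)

Enumerate valuations to refute Γ ⊢ Δ:
  v=00: Γ:[p0=F, p0=F] Δ:[(p0 → p1)=T] refutes=False
  v=01: Γ:[p0=F, p0=F] Δ:[(p0 → p1)=T] refutes=False
  v=10: Γ:[p0=T, p0=T] Δ:[(p0 → p1)=F] refutes=True  ← countermodel

Result: NO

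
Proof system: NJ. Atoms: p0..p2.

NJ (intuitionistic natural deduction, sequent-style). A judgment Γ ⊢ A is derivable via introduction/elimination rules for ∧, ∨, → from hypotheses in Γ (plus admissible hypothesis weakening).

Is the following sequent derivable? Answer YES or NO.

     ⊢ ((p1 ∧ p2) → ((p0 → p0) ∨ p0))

Derivation trace:
[→I]  ⊢ ((p1 ∧ p2) → ((p0 → p0) ∨ p0))
  [Wk] (p1 ∧ p2) ⊢ ((p0 → p0) ∨ p0)
    [∨I₁]  ⊢ ((p0 → p0) ∨ p0)
      [→I]  ⊢ (p0 → p0)
        [Ax] p0 ⊢ p0

Result: YES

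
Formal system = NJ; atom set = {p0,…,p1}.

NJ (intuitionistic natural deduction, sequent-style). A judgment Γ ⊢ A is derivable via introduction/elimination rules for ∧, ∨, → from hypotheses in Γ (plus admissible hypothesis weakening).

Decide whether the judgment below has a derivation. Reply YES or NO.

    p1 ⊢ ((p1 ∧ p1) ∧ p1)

Derivation trace:
[∧I] p1 ⊢ ((p1 ∧ p1) ∧ p1)
  [∧I] p1 ⊢ (p1 ∧ p1)
    [Ax] p1 ⊢ p1
    [Ax] p1 ⊢ p1
  [Ax] p1 ⊢ p1

Result: YES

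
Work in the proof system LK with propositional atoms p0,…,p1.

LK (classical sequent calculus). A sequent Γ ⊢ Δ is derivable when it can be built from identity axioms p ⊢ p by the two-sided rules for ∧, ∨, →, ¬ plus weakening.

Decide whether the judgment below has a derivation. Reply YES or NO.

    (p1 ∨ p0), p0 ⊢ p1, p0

Derivation (root first):
[WL] (p1 ∨ p0), p0 ⊢ p1, p0
  [∨L] (p1 ∨ p0) ⊢ p1, p0
    [Ax] p1 ⊢ p1
    [Ax] p0 ⊢ p0

Result: YES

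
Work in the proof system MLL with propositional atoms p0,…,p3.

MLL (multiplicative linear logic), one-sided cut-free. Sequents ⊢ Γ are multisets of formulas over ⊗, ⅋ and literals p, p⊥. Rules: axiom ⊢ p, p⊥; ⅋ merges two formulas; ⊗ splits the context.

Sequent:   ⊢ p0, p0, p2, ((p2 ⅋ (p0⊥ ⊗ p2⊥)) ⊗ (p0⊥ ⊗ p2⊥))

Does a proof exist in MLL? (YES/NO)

Proof tree:
[⊗]  ⊢ p0, p0, p2, ((p2 ⅋ (p0⊥ ⊗ p2⊥)) ⊗ (p0⊥ ⊗ p2⊥))
  [⅋]  ⊢ p0, (p2 ⅋ (p0⊥ ⊗ p2⊥))
    [⊗]  ⊢ p0, p2, (p0⊥ ⊗ p2⊥)
      [Ax]  ⊢ p0, p0⊥
      [Ax]  ⊢ p2, p2⊥
  [⊗]  ⊢ p0, p2, (p0⊥ ⊗ p2⊥)
    [Ax]  ⊢ p0, p0⊥
    [Ax]  ⊢ p2, p2⊥

Result: YES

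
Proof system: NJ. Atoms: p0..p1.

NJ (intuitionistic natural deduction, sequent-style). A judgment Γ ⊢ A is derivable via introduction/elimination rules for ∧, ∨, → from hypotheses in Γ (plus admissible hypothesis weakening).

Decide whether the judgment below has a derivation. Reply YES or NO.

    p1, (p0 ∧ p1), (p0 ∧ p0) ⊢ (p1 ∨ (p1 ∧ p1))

Derivation (root first):
[∨I₂] p1, (p0 ∧ p1), (p0 ∧ p0) ⊢ (p1 ∨ (p1 ∧ p1))
  [∧I] p1, (p0 ∧ p1), (p0 ∧ p0) ⊢ (p1 ∧ p1)
    [Wk] p1, (p0 ∧ p0), (p0 ∧ p1) ⊢ p1
      [Wk] p1, (p0 ∧ p0) ⊢ p1
        [Ax] p1 ⊢ p1
    [Wk] p1, (p0 ∧ p0), (p0 ∧ p1) ⊢ p1
      [Wk] p1, (p0 ∧ p0) ⊢ p1
        [Ax] p1 ⊢ p1

Result: YES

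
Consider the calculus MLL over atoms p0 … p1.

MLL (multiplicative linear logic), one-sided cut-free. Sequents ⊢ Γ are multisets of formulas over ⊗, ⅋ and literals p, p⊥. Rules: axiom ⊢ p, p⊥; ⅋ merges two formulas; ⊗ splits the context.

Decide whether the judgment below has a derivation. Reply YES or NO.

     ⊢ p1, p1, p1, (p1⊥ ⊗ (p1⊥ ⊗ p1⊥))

Proof tree:
[⊗]  ⊢ p1, p1, p1, (p1⊥ ⊗ (p1⊥ ⊗ p1⊥))
  [Ax]  ⊢ p1, p1⊥
  [⊗]  ⊢ p1, p1, (p1⊥ ⊗ p1⊥)
    [Ax]  ⊢ p1, p1⊥
    [Ax]  ⊢ p1, p1⊥

Result: YES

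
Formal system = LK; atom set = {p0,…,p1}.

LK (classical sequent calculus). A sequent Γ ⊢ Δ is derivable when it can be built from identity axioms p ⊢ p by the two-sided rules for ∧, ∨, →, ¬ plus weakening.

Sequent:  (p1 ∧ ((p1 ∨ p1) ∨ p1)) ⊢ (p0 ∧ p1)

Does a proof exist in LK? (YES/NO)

Truth-table refutation:
  v=00: Γ:[(p1 ∧ ((p1 ∨ p1) ∨ p1))=F] Δ:[(p0 ∧ p1)=F] refutes=False
  v=01: Γ:[(p1 ∧ ((p1 ∨ p1) ∨ p1))=T] Δ:[(p0 ∧ p1)=F] refutes=True  ← countermodel

Result: NO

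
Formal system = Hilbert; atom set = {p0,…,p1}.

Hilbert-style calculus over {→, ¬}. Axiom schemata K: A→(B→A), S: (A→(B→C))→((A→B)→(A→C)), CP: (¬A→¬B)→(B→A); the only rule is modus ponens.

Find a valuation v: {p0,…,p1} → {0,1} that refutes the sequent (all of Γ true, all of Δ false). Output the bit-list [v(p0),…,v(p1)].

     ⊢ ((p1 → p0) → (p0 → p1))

Search for a countermodel by truth-table:
  v=00: Γ:[] Δ:[((p1 → p0) → (p0 → p1))=T] refutes=False
  v=01: Γ:[] Δ:[((p1 → p0) → (p0 → p1))=T] refutes=False
  v=10: Γ:[] Δ:[((p1 → p0) → (p0 → p1))=F] refutes=True  ← countermodel

Result: [1, 0]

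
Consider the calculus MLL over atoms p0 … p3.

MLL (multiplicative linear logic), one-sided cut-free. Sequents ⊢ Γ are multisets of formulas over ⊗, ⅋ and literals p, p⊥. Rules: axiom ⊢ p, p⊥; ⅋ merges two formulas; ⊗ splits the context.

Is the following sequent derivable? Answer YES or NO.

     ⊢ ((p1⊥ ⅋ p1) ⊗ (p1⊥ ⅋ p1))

Proof tree:
[⊗]  ⊢ ((p1⊥ ⅋ p1) ⊗ (p1⊥ ⅋ p1))
  [⅋]  ⊢ (p1⊥ ⅋ p1)
    [Ax]  ⊢ p1, p1⊥
  [⅋]  ⊢ (p1⊥ ⅋ p1)
    [Ax]  ⊢ p1, p1⊥

Result: YES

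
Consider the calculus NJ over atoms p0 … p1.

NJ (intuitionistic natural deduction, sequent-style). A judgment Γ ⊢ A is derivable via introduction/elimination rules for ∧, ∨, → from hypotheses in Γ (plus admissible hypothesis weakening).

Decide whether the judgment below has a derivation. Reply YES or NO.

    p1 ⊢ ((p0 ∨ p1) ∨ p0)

Derivation (root first):
[∨I₁] p1 ⊢ ((p0 ∨ p1) ∨ p0)
  [∨I₂] p1 ⊢ (p0 ∨ p1)
    [Ax] p1 ⊢ p1

Result: YES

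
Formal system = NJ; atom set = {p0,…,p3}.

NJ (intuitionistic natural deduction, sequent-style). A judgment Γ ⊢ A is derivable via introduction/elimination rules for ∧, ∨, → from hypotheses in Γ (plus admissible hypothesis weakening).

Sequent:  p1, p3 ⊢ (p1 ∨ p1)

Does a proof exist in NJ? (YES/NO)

Derivation (root first):
[∨I₁] p1, p3 ⊢ (p1 ∨ p1)
  [Wk] p1, p3 ⊢ p1
    [Ax] p1 ⊢ p1

Result: YES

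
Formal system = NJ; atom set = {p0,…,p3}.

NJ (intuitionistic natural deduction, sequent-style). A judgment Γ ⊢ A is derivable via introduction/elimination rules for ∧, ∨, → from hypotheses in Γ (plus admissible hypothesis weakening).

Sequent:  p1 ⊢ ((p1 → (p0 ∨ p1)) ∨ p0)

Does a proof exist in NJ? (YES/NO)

Derivation (root first):
[Wk] p1 ⊢ ((p1 → (p0 ∨ p1)) ∨ p0)
  [∨I₁]  ⊢ ((p1 → (p0 ∨ p1)) ∨ p0)
    [→I]  ⊢ (p1 → (p0 ∨ p1))
      [∨I₂] p1 ⊢ (p0 ∨ p1)
        [Ax] p1 ⊢ p1

Result: YES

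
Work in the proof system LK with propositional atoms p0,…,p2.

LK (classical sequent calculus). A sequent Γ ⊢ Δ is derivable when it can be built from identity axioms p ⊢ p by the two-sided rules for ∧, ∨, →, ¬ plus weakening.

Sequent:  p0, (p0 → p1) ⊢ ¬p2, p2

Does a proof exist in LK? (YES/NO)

Proof tree:
[→L] p0, (p0 → p1) ⊢ ¬p2, p2
  [Ax] p0 ⊢ p0
  [WL] p1 ⊢ p2, ¬p2
    [¬R]  ⊢ p2, ¬p2
      [Ax] p2 ⊢ p2

Result: YES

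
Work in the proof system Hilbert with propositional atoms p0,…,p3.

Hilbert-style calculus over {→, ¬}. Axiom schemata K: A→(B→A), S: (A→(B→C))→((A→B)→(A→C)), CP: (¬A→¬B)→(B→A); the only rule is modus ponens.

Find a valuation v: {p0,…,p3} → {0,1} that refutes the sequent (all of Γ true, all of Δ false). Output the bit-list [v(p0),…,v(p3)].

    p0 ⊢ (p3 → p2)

Truth-table refutation:
  v=0000: Γ:[p0=F] Δ:[(p3 → p2)=T] refutes=False
  v=0001: Γ:[p0=F] Δ:[(p3 → p2)=F] refutes=False
  v=0010: Γ:[p0=F] Δ:[(p3 → p2)=T] refutes=False
  v=0011: Γ:[p0=F] Δ:[(p3 → p2)=T] refutes=False
  v=0100: Γ:[p0=F] Δ:[(p3 → p2)=T] refutes=False
  v=0101: Γ:[p0=F] Δ:[(p3 → p2)=F] refutes=False
  v=0110: Γ:[p0=F] Δ:[(p3 → p2)=T] refutes=False
  v=0111: Γ:[p0=F] Δ:[(p3 → p2)=T] refutes=False
  v=1000: Γ:[p0=T] Δ:[(p3 → p2)=T] refutes=False
  v=1001: Γ:[p0=T] Δ:[(p3 → p2)=F] refutes=True  ← countermodel

Result: [1, 0, 0, 1]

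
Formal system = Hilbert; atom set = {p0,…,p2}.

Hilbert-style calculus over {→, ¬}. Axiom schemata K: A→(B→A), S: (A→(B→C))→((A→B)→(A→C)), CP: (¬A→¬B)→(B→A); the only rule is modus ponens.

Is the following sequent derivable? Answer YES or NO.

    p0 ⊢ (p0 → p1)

Search for a countermodel by truth-table:
  v=000: Γ:[p0=F] Δ:[(p0 → p1)=T] refutes=False
  v=001: Γ:[p0=F] Δ:[(p0 → p1)=T] refutes=False
  v=010: Γ:[p0=F] Δ:[(p0 → p1)=T] refutes=False
  v=011: Γ:[p0=F] Δ:[(p0 → p1)=T] refutes=False
  v=100: Γ:[p0=T] Δ:[(p0 → p1)=F] refutes=True  ← countermodel

Result: NO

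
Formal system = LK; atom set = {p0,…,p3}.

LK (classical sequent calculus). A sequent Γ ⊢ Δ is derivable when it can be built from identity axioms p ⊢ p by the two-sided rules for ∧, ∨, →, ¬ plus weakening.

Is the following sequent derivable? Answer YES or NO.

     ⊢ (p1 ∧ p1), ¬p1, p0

Derivation trace:
[WR]  ⊢ (p1 ∧ p1), ¬p1, p0
  [¬R]  ⊢ (p1 ∧ p1), ¬p1
    [∧R] p1 ⊢ (p1 ∧ p1)
      [Ax] p1 ⊢ p1
      [Ax] p1 ⊢ p1

Result: YES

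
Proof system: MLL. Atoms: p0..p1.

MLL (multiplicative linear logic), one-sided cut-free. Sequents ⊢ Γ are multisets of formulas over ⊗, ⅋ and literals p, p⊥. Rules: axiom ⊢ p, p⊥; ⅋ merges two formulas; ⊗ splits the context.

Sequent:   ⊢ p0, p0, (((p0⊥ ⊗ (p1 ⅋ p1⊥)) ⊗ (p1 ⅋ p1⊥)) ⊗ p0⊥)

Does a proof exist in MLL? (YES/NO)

Derivation trace:
[⊗]  ⊢ p0, p0, (((p0⊥ ⊗ (p1 ⅋ p1⊥)) ⊗ (p1 ⅋ p1⊥)) ⊗ p0⊥)
  [⊗]  ⊢ p0, ((p0⊥ ⊗ (p1 ⅋ p1⊥)) ⊗ (p1 ⅋ p1⊥))
    [⊗]  ⊢ p0, (p0⊥ ⊗ (p1 ⅋ p1⊥))
      [Ax]  ⊢ p0, p0⊥
      [⅋]  ⊢ (p1 ⅋ p1⊥)
        [Ax]  ⊢ p1, p1⊥
    [⅋]  ⊢ (p1 ⅋ p1⊥)
      [Ax]  ⊢ p1, p1⊥
  [Ax]  ⊢ p0, p0⊥

Result: YES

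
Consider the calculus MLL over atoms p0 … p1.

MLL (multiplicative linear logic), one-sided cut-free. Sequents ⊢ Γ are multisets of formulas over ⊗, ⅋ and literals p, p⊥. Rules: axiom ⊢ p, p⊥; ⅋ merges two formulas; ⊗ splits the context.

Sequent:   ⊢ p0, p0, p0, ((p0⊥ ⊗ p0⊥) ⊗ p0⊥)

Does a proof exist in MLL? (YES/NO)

Derivation trace:
[⊗]  ⊢ p0, p0, p0, ((p0⊥ ⊗ p0⊥) ⊗ p0⊥)
  [⊗]  ⊢ p0, p0, (p0⊥ ⊗ p0⊥)
    [Ax]  ⊢ p0, p0⊥
    [Ax]  ⊢ p0, p0⊥
  [Ax]  ⊢ p0, p0⊥

Result: YES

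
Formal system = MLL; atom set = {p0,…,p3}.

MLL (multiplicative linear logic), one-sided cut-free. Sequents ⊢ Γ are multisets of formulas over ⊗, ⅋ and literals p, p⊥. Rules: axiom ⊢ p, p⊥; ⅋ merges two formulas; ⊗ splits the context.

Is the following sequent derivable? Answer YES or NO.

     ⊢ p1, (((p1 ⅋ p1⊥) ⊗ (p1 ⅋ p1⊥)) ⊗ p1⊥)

Derivation trace:
[⊗]  ⊢ p1, (((p1 ⅋ p1⊥) ⊗ (p1 ⅋ p1⊥)) ⊗ p1⊥)
  [⊗]  ⊢ ((p1 ⅋ p1⊥) ⊗ (p1 ⅋ p1⊥))
    [⅋]  ⊢ (p1 ⅋ p1⊥)
      [Ax]  ⊢ p1, p1⊥
    [⅋]  ⊢ (p1 ⅋ p1⊥)
      [Ax]  ⊢ p1, p1⊥
  [Ax]  ⊢ p1, p1⊥

Result: YES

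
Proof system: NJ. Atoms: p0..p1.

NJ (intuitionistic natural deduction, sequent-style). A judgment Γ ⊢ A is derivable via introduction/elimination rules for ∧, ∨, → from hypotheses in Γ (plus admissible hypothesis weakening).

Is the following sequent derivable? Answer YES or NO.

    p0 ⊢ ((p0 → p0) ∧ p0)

Derivation (root first):
[∧I] p0 ⊢ ((p0 → p0) ∧ p0)
  [→I]  ⊢ (p0 → p0)
    [Ax] p0 ⊢ p0
  [Ax] p0 ⊢ p0

Result: YES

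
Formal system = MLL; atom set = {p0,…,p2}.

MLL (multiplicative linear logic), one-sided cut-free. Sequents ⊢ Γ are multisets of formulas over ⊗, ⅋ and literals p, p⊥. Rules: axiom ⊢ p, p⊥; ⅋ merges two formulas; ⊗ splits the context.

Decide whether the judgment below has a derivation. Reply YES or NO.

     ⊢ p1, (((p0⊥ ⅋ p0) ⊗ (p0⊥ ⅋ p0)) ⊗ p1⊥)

Derivation trace:
[⊗]  ⊢ p1, (((p0⊥ ⅋ p0) ⊗ (p0⊥ ⅋ p0)) ⊗ p1⊥)
  [⊗]  ⊢ ((p0⊥ ⅋ p0) ⊗ (p0⊥ ⅋ p0))
    [⅋]  ⊢ (p0⊥ ⅋ p0)
      [Ax]  ⊢ p0, p0⊥
    [⅋]  ⊢ (p0⊥ ⅋ p0)
      [Ax]  ⊢ p0, p0⊥
  [Ax]  ⊢ p1, p1⊥

Result: YES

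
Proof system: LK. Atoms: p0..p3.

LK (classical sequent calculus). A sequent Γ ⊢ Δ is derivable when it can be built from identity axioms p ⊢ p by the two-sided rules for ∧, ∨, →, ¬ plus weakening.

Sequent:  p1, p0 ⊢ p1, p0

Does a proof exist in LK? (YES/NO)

Derivation (root first):
[WR] p1, p0 ⊢ p1, p0
  [WL] p1, p0 ⊢ p1
    [Ax] p1 ⊢ p1

Result: YES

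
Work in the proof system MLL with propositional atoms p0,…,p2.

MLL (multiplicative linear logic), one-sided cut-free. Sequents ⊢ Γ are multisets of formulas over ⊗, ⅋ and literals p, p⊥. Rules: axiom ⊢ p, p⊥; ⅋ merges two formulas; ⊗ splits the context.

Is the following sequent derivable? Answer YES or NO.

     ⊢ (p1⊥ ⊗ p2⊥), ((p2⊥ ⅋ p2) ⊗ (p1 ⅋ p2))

Proof tree:
[⊗]  ⊢ (p1⊥ ⊗ p2⊥), ((p2⊥ ⅋ p2) ⊗ (p1 ⅋ p2))
  [⅋]  ⊢ (p2⊥ ⅋ p2)
    [Ax]  ⊢ p2, p2⊥
  [⅋]  ⊢ (p1⊥ ⊗ p2⊥), (p1 ⅋ p2)
    [⊗]  ⊢ p1, p2, (p1⊥ ⊗ p2⊥)
      [Ax]  ⊢ p1, p1⊥
      [Ax]  ⊢ p2, p2⊥

Result: YES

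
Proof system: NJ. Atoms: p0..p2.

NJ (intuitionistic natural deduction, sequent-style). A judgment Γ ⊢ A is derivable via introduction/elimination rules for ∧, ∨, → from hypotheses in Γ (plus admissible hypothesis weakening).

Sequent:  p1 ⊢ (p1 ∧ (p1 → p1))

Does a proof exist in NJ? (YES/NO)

Derivation (root first):
[∧I] p1 ⊢ (p1 ∧ (p1 → p1))
  [Ax] p1 ⊢ p1
  [→I]  ⊢ (p1 → p1)
    [Ax] p1 ⊢ p1

Result: YES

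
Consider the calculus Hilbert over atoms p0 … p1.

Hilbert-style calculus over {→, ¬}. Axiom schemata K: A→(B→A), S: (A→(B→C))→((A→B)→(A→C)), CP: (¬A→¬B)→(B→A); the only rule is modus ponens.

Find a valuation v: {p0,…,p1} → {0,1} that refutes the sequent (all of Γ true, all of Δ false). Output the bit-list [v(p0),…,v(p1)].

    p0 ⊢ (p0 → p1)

Enumerate valuations to refute Γ ⊢ Δ:
  v=00: Γ:[p0=F] Δ:[(p0 → p1)=T] refutes=False
  v=01: Γ:[p0=F] Δ:[(p0 → p1)=T] refutes=False
  v=10: Γ:[p0=T] Δ:[(p0 → p1)=F] refutes=True  ← countermodel

Result: [1, 0]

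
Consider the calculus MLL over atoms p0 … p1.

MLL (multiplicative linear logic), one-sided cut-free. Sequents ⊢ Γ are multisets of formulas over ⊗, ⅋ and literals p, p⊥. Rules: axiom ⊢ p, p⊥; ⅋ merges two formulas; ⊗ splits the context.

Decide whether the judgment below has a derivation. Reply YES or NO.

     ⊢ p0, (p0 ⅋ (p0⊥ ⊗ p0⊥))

Proof tree:
[⅋]  ⊢ p0, (p0 ⅋ (p0⊥ ⊗ p0⊥))
  [⊗]  ⊢ p0, p0, (p0⊥ ⊗ p0⊥)
    [Ax]  ⊢ p0, p0⊥
    [Ax]  ⊢ p0, p0⊥

Result: YES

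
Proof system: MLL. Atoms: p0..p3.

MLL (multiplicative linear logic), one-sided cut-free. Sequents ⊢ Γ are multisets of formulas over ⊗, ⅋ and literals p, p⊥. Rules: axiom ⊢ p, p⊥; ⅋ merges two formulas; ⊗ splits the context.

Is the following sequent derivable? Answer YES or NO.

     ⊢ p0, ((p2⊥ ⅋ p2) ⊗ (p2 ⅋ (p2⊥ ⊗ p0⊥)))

Derivation (root first):
[⊗]  ⊢ p0, ((p2⊥ ⅋ p2) ⊗ (p2 ⅋ (p2⊥ ⊗ p0⊥)))
  [⅋]  ⊢ (p2⊥ ⅋ p2)
    [Ax]  ⊢ p2, p2⊥
  [⅋]  ⊢ p0, (p2 ⅋ (p2⊥ ⊗ p0⊥))
    [⊗]  ⊢ p2, p0, (p2⊥ ⊗ p0⊥)
      [Ax]  ⊢ p2, p2⊥
      [Ax]  ⊢ p0, p0⊥

Result: YES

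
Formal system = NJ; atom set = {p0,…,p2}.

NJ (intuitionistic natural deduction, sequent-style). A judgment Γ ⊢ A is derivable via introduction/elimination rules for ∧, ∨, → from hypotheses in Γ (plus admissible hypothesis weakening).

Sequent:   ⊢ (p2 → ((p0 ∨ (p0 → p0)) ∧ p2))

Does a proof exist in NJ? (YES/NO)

Derivation trace:
[→I]  ⊢ (p2 → ((p0 ∨ (p0 → p0)) ∧ p2))
  [∧I] p2 ⊢ ((p0 ∨ (p0 → p0)) ∧ p2)
    [∨I₂]  ⊢ (p0 ∨ (p0 → p0))
      [→I]  ⊢ (p0 → p0)
        [Ax] p0 ⊢ p0
    [Ax] p2 ⊢ p2

Result: YES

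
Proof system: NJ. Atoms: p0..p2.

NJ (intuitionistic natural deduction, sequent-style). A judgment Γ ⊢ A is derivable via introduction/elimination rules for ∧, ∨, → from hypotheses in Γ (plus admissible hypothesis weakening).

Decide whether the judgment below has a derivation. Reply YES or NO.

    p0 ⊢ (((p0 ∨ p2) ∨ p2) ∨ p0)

Proof tree:
[∨I₁] p0 ⊢ (((p0 ∨ p2) ∨ p2) ∨ p0)
  [∨I₁] p0 ⊢ ((p0 ∨ p2) ∨ p2)
    [∨I₁] p0 ⊢ (p0 ∨ p2)
      [Ax] p0 ⊢ p0

Result: YES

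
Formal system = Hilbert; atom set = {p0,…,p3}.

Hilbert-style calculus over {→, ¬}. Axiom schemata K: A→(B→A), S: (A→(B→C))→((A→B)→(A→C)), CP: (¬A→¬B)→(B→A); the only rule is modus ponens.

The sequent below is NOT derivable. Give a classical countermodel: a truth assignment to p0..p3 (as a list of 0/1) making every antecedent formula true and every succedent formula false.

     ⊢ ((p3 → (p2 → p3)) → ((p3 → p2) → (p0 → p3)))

Enumerate valuations to refute Γ ⊢ Δ:
  v=0000: Γ:[] Δ:[((p3 → (p2 → p3)) → ((p3 → p2) → (p0 → p3)))=T] refutes=False
  v=0001: Γ:[] Δ:[((p3 → (p2 → p3)) → ((p3 → p2) → (p0 → p3)))=T] refutes=False
  v=0010: Γ:[] Δ:[((p3 → (p2 → p3)) → ((p3 → p2) → (p0 → p3)))=T] refutes=False
  v=0011: Γ:[] Δ:[((p3 → (p2 → p3)) → ((p3 → p2) → (p0 → p3)))=T] refutes=False
  v=0100: Γ:[] Δ:[((p3 → (p2 → p3)) → ((p3 → p2) → (p0 → p3)))=T] refutes=False
  v=0101: Γ:[] Δ:[((p3 → (p2 → p3)) → ((p3 → p2) → (p0 → p3)))=T] refutes=False
  v=0110: Γ:[] Δ:[((p3 → (p2 → p3)) → ((p3 → p2) → (p0 → p3)))=T] refutes=False
  v=0111: Γ:[] Δ:[((p3 → (p2 → p3)) → ((p3 → p2) → (p0 → p3)))=T] refutes=False
  v=1000: Γ:[] Δ:[((p3 → (p2 → p3)) → ((p3 → p2) → (p0 → p3)))=F] refutes=True  ← countermodel

Result: [1, 0, 0, 0]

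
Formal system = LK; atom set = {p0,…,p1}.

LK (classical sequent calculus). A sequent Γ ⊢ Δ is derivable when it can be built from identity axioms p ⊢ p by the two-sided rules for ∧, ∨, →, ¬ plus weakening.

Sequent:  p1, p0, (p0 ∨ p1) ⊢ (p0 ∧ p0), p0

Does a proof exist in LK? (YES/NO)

Proof tree:
[∨L] p1, p0, (p0 ∨ p1) ⊢ (p0 ∧ p0), p0
  [∧R] p1, p0 ⊢ (p0 ∧ p0)
    [WL] p0, p1, p0 ⊢ p0
      [WL] p0, p1 ⊢ p0
        [Ax] p0 ⊢ p0
    [Ax] p0 ⊢ p0
  [WL] p0, p1 ⊢ p0
    [Ax] p0 ⊢ p0

Result: YES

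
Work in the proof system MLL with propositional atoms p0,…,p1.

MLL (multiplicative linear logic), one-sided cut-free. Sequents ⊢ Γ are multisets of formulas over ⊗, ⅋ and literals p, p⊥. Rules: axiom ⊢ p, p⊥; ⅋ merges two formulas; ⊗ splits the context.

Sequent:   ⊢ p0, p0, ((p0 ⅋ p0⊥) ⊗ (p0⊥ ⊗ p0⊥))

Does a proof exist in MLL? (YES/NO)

Derivation (root first):
[⊗]  ⊢ p0, p0, ((p0 ⅋ p0⊥) ⊗ (p0⊥ ⊗ p0⊥))
  [⅋]  ⊢ (p0 ⅋ p0⊥)
    [Ax]  ⊢ p0, p0⊥
  [⊗]  ⊢ p0, p0, (p0⊥ ⊗ p0⊥)
    [Ax]  ⊢ p0, p0⊥
    [Ax]  ⊢ p0, p0⊥

Result: YES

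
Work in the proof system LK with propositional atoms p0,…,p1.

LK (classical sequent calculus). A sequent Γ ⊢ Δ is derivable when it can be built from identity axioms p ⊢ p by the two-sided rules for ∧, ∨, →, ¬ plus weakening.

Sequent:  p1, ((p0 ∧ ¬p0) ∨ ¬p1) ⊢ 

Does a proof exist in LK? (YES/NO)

Derivation (root first):
[∨L] p1, ((p0 ∧ ¬p0) ∨ ¬p1) ⊢ 
  [∧L] (p0 ∧ ¬p0) ⊢ 
    [¬L] p0, ¬p0 ⊢ 
      [Ax] p0 ⊢ p0
  [¬L] p1, ¬p1 ⊢ 
    [Ax] p1 ⊢ p1

Result: YES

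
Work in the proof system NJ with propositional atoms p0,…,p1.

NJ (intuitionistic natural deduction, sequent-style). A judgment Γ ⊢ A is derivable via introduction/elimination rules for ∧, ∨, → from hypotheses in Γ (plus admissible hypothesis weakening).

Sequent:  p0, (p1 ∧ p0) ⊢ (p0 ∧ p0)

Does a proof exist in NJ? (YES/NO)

Proof tree:
[Wk] p0, (p1 ∧ p0) ⊢ (p0 ∧ p0)
  [∧I] p0 ⊢ (p0 ∧ p0)
    [Ax] p0 ⊢ p0
    [Ax] p0 ⊢ p0

Result: YES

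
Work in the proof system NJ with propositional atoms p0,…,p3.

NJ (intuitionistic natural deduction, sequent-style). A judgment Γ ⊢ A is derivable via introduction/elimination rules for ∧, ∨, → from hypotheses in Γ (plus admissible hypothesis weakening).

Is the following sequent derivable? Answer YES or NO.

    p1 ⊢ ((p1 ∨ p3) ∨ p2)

Derivation (root first):
[∨I₁] p1 ⊢ ((p1 ∨ p3) ∨ p2)
  [∨I₁] p1 ⊢ (p1 ∨ p3)
    [Ax] p1 ⊢ p1

Result: YES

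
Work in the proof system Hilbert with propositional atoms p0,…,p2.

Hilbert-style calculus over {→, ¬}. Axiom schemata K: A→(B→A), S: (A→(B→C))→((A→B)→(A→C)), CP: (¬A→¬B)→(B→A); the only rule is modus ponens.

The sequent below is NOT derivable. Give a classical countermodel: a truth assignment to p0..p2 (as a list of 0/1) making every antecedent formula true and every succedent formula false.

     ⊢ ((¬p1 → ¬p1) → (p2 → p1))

Enumerate valuations to refute Γ ⊢ Δ:
  v=000: Γ:[] Δ:[((¬p1 → ¬p1) → (p2 → p1))=T] refutes=False
  v=001: Γ:[] Δ:[((¬p1 → ¬p1) → (p2 → p1))=F] refutes=True  ← countermodel

Result: [0, 0, 1]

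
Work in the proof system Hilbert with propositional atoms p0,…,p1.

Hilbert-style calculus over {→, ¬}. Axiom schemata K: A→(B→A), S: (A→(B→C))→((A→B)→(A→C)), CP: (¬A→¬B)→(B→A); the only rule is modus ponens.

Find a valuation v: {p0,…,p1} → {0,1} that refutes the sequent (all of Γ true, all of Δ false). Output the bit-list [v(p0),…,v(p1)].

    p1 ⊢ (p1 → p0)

Truth-table refutation:
  v=00: Γ:[p1=F] Δ:[(p1 → p0)=T] refutes=False
  v=01: Γ:[p1=T] Δ:[(p1 → p0)=F] refutes=True  ← countermodel

Result: [0, 1]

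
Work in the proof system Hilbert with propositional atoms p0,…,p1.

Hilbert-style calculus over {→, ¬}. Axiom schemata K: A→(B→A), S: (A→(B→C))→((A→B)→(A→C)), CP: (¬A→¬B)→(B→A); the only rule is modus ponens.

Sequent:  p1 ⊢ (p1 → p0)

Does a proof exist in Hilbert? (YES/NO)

Truth-table refutation:
  v=00: Γ:[p1=F] Δ:[(p1 → p0)=T] refutes=False
  v=01: Γ:[p1=T] Δ:[(p1 → p0)=F] refutes=True  ← countermodel

Result: NO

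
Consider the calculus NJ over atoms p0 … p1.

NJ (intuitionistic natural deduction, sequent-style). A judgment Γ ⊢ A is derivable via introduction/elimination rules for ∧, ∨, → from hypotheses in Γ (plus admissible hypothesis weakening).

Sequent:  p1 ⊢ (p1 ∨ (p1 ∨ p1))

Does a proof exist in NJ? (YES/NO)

Derivation (root first):
[∨I₂] p1 ⊢ (p1 ∨ (p1 ∨ p1))
  [∨I₂] p1 ⊢ (p1 ∨ p1)
    [Ax] p1 ⊢ p1

Result: YES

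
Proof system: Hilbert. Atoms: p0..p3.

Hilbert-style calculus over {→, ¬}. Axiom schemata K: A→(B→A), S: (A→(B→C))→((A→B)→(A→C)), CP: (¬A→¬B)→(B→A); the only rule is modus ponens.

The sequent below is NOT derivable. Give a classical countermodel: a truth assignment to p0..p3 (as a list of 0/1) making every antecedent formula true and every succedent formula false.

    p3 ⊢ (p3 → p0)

Search for a countermodel by truth-table:
  v=0000: Γ:[p3=F] Δ:[(p3 → p0)=T] refutes=False
  v=0001: Γ:[p3=T] Δ:[(p3 → p0)=F] refutes=True  ← countermodel

Result: [0, 0, 0, 1]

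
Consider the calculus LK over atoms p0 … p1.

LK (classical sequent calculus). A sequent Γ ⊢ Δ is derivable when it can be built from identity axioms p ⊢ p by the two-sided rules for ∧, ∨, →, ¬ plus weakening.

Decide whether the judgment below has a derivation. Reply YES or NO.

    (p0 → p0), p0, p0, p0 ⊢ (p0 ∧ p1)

Truth-table refutation:
  v=00: Γ:[(p0 → p0)=T, p0=F, p0=F, p0=F] Δ:[(p0 ∧ p1)=F] refutes=False
  v=01: Γ:[(p0 → p0)=T, p0=F, p0=F, p0=F] Δ:[(p0 ∧ p1)=F] refutes=False
  v=10: Γ:[(p0 → p0)=T, p0=T, p0=T, p0=T] Δ:[(p0 ∧ p1)=F] refutes=True  ← countermodel

Result: NO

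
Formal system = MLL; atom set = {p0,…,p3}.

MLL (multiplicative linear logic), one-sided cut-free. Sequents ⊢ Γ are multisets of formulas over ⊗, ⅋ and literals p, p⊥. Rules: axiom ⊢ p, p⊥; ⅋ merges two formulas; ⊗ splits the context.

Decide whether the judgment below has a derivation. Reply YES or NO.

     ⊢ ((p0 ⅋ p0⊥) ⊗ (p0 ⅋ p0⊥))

Proof tree:
[⊗]  ⊢ ((p0 ⅋ p0⊥) ⊗ (p0 ⅋ p0⊥))
  [⅋]  ⊢ (p0 ⅋ p0⊥)
    [Ax]  ⊢ p0, p0⊥
  [⅋]  ⊢ (p0 ⅋ p0⊥)
    [Ax]  ⊢ p0, p0⊥

Result: YES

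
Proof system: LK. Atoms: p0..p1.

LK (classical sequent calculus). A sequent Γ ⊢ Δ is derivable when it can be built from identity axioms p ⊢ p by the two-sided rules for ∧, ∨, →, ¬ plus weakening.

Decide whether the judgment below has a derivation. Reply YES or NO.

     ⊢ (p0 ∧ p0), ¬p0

Proof tree:
[¬R]  ⊢ (p0 ∧ p0), ¬p0
  [∧R] p0 ⊢ (p0 ∧ p0)
    [Ax] p0 ⊢ p0
    [Ax] p0 ⊢ p0

Result: YES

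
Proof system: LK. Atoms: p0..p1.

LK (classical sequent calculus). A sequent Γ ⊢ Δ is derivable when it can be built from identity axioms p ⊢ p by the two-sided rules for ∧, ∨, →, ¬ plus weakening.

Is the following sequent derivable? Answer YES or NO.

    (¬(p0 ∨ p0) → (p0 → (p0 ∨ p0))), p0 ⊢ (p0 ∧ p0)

Derivation trace:
[∧R] (¬(p0 ∨ p0) → (p0 → (p0 ∨ p0))), p0 ⊢ (p0 ∧ p0)
  [→L] p0, (¬(p0 ∨ p0) → (p0 → (p0 ∨ p0))) ⊢ p0
    [¬R]  ⊢ p0, ¬(p0 ∨ p0)
      [∨L] (p0 ∨ p0) ⊢ p0
        [Ax] p0 ⊢ p0
        [Ax] p0 ⊢ p0
    [→L] p0, (p0 → (p0 ∨ p0)) ⊢ p0
      [WR] p0 ⊢ p0, p0
        [Ax] p0 ⊢ p0
      [∨L] (p0 ∨ p0) ⊢ p0
        [Ax] p0 ⊢ p0
        [Ax] p0 ⊢ p0
  [Ax] p0 ⊢ p0

Result: YES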